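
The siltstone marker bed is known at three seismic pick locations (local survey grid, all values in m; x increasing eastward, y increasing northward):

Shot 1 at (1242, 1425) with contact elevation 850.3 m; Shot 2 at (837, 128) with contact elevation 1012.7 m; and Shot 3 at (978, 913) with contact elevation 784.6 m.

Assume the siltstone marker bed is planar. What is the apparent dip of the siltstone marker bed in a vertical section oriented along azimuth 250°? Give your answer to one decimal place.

Two edge vectors: Shot 1→Shot 2 = (-405, -1297, 162.4), Shot 1→Shot 3 = (-264, -512, -65.7).
Normal n = (Shot 1→Shot 2) × (Shot 1→Shot 3) = (168361.7, -69482.1, -135048).
So ∂z/∂x = −n_x/n_z = 1.24668 and ∂z/∂y = −n_y/n_z = −0.51450.
Unit vector along 250° is (sin 250°, cos 250°) = (-0.9397, -0.3420).
Slope in that direction = a·(-0.9397) + b·(-0.3420) = −0.99553.
Apparent dip = arctan|0.99553| = 44.9° (true dip is 53.4°, so apparent ≤ true as expected).

44.9°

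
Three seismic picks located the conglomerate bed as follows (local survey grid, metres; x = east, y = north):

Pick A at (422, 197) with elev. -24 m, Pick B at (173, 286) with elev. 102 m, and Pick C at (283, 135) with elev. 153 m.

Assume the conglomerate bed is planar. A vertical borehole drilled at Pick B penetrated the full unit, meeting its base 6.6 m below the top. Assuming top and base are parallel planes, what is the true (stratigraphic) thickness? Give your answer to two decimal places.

4.07 m

Two edge vectors: Pick A→Pick B = (-249, 89, 126), Pick A→Pick C = (-139, -62, 177).
Normal n = (Pick A→Pick B) × (Pick A→Pick C) = (23565, 26559, 27809).
So ∂z/∂x = −n_x/n_z = −0.84739 and ∂z/∂y = −n_y/n_z = −0.95505.
|∇z| = √(a²+b²) = 1.27679, so dip δ = arctan(1.27679) = 51.93°.
True thickness = vertical thickness × cos δ = 6.6 × cos 51.93° = 4.07 m.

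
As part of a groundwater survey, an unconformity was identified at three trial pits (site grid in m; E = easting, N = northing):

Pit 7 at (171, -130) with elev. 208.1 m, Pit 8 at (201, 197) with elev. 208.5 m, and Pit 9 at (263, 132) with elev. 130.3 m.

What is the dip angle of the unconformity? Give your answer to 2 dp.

Let the plane be z = a·E + b·N + c.
Pit 8−Pit 7: 30a + 327b = 0.4;  Pit 9−Pit 7: 92a + 262b = −77.8.
Solving gives a = −1.14945, b = 0.10668.
Gradient magnitude |∇z| = √(a² + b²) = √(1.32124 + 0.01138) = 1.15439.
True dip = arctan(1.15439) = 49.10°, dipping toward E (azimuth ≈ 095°).

49.10°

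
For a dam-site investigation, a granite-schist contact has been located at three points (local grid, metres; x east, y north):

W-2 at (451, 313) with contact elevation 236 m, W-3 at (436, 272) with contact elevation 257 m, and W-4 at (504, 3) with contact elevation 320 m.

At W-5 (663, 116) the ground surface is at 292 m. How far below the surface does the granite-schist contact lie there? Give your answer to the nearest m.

Let the plane be z = a·x + b·y + c.
W-3−W-2: −15a − 41b = 21;  W-4−W-2: 53a − 310b = 84.
Solving gives a = −0.44936, b = −0.34779.
Then c = 236 − a·451 − b·313 = 547.52.
At (663, 116): z_contact = −297.9 − 40.3 + 547.52 = 209.3 m.
Depth below ground = 292 − 209.3 = 83 m.

83 m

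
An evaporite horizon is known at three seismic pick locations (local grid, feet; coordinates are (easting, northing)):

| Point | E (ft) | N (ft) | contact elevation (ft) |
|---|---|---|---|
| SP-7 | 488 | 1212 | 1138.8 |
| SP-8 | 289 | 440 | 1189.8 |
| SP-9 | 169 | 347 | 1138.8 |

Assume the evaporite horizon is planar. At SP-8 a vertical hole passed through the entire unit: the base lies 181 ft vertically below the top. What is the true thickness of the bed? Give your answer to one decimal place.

Two edge vectors: SP-7→SP-8 = (-199, -772, 51), SP-7→SP-9 = (-319, -865, 0).
Normal n = (SP-7→SP-8) × (SP-7→SP-9) = (44115, -16269, -74133).
So ∂z/∂E = −n_x/n_z = 0.59508 and ∂z/∂N = −n_y/n_z = −0.21946.
|∇z| = √(a²+b²) = 0.63426, so dip δ = arctan(0.63426) = 32.39°.
True thickness = vertical thickness × cos δ = 181 × cos 32.39° = 152.8 ft.

152.8 ft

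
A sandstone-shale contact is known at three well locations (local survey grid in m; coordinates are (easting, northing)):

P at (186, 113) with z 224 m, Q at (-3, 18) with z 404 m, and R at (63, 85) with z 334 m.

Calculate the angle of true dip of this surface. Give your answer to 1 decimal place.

41.1°

Let the plane be z = a·E + b·N + c.
Q−P: −189a − 95b = 180;  R−P: −123a − 28b = 110.
Solving gives a = −0.84624, b = −0.21117.
Gradient magnitude |∇z| = √(a² + b²) = √(0.71612 + 0.04459) = 0.87219.
True dip = arctan(0.87219) = 41.1°, dipping toward ENE (azimuth ≈ 076°).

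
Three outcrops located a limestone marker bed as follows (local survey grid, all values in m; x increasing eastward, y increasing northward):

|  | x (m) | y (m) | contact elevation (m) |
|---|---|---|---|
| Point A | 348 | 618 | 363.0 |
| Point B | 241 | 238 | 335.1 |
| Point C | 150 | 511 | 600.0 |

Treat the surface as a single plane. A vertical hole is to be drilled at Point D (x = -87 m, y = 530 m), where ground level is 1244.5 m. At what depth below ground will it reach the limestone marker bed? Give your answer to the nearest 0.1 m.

Let the plane be z = a·x + b·y + c.
Point B−Point A: −107a − 380b = −27.9;  Point C−Point A: −198a − 107b = 237.
Solving gives a = −1.45860, b = 0.48413.
Then c = 363 − a·348 − b·618 = 571.40.
At (-87, 530): z_contact = 126.90 + 256.59 + 571.40 = 954.89 m.
Depth below ground = 1244.5 − 954.89 = 289.6 m.

289.6 m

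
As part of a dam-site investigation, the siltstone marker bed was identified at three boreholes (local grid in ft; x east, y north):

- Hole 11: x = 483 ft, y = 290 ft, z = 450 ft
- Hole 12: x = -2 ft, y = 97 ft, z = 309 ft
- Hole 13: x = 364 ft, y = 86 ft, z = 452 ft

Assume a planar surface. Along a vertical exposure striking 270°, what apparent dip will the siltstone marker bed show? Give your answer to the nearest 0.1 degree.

Let the plane be z = a·x + b·y + c.
Hole 12−Hole 11: −485a − 193b = −141;  Hole 13−Hole 11: −119a − 204b = 2.
Solving gives a = 0.38369, b = −0.23362.
Unit vector along 270° is (sin 270°, cos 270°) = (-1.0000, -0.0000).
Slope in that direction = a·(-1.0000) + b·(-0.0000) = −0.38369.
Apparent dip = arctan|0.38369| = 21.0° (true dip is 24.2°, so apparent ≤ true as expected).

21.0°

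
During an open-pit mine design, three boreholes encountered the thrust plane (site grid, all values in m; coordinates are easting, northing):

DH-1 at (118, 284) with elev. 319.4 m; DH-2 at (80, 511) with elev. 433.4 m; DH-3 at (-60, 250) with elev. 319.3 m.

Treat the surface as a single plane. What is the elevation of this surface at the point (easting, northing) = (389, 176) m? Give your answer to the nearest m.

242 m

Two edge vectors: DH-1→DH-2 = (-38, 227, 114), DH-1→DH-3 = (-178, -34, -0.1).
Normal n = (DH-1→DH-2) × (DH-1→DH-3) = (3853.3, -20295.8, 41698).
So ∂z/∂easting = −n_x/n_z = −0.09241 and ∂z/∂northing = −n_y/n_z = 0.48673.
Intercept c from DH-1: 319.4 + 10.90 − 138.23 = 192.07.
At (389, 176): z = −35.9 + 85.7 + 192.07 = 241.8 m.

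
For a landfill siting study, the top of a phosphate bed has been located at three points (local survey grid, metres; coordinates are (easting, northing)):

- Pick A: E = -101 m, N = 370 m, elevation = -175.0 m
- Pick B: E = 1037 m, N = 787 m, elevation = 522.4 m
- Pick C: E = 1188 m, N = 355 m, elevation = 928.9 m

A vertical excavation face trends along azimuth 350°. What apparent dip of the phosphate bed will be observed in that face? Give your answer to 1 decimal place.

Let the plane be z = a·E + b·N + c.
Pick B−Pick A: 1138a + 417b = 697.4;  Pick C−Pick A: 1289a − 15b = 1103.9.
Solving gives a = 0.84890, b = −0.64425.
Unit vector along 350° is (sin 350°, cos 350°) = (-0.1736, 0.9848).
Slope in that direction = a·(-0.1736) + b·(0.9848) = −0.78187.
Apparent dip = arctan|0.78187| = 38.0° (true dip is 46.8°, so apparent ≤ true as expected).

38.0°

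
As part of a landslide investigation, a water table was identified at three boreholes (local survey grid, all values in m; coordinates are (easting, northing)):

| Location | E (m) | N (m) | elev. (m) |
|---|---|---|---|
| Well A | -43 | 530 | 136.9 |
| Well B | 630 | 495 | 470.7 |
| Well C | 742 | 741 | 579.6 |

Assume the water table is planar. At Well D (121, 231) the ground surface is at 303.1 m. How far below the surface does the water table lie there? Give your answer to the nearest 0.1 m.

Two edge vectors: Well A→Well B = (673, -35, 333.8), Well A→Well C = (785, 211, 442.7).
Normal n = (Well A→Well B) × (Well A→Well C) = (-85926.3, -35904.1, 169478).
So ∂z/∂E = −n_x/n_z = 0.50701 and ∂z/∂N = −n_y/n_z = 0.21185.
Intercept c from Well A: 136.9 + 21.80 − 112.28 = 46.42.
At (121, 231): z_contact = 61.35 + 48.94 + 46.42 = 156.71 m.
Depth below ground = 303.1 − 156.71 = 146.4 m.

146.4 m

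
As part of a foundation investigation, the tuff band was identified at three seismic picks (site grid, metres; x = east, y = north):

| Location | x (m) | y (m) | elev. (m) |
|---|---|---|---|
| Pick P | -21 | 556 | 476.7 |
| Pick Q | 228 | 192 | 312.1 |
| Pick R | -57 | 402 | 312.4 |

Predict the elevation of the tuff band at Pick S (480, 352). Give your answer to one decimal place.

Two edge vectors: Pick P→Pick Q = (249, -364, -164.6), Pick P→Pick R = (-36, -154, -164.3).
Normal n = (Pick P→Pick Q) × (Pick P→Pick R) = (34456.8, 46836.3, -51450).
So ∂z/∂x = −n_x/n_z = 0.66971 and ∂z/∂y = −n_y/n_z = 0.91033.
Intercept c from Pick P: 476.7 + 14.06 − 506.14 = −15.38.
At (480, 352): z = 321.5 + 320.4 − 15.38 = 626.5 m.

626.5 m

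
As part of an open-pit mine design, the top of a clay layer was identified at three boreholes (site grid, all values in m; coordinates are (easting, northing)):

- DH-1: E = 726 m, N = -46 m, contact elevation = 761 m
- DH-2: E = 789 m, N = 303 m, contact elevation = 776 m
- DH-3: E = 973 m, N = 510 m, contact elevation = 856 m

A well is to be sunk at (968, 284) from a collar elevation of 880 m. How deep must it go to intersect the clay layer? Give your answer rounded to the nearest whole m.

16 m

Two edge vectors: DH-1→DH-2 = (63, 349, 15), DH-1→DH-3 = (247, 556, 95).
Normal n = (DH-1→DH-2) × (DH-1→DH-3) = (24815, -2280, -51175).
So ∂z/∂E = −n_x/n_z = 0.48490 and ∂z/∂N = −n_y/n_z = −0.04455.
Intercept c from DH-1: 761 − 352.04 − 2.05 = 406.91.
At (968, 284): z_contact = 469.4 − 12.7 + 406.91 = 863.6 m.
Depth below ground = 880 − 863.6 = 16 m.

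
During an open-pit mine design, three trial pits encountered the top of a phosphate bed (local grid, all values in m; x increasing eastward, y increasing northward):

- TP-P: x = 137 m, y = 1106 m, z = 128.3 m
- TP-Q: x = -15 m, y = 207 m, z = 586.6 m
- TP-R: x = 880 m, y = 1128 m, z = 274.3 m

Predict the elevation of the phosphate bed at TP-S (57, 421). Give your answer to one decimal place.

485.1 m

Two edge vectors: TP-P→TP-Q = (-152, -899, 458.3), TP-P→TP-R = (743, 22, 146).
Normal n = (TP-P→TP-Q) × (TP-P→TP-R) = (-141336.6, 362708.9, 664613).
So ∂z/∂x = −n_x/n_z = 0.212660 and ∂z/∂y = −n_y/n_z = −0.545745.
Intercept c from TP-P: 128.3 − 29.13 + 603.59 = 702.76.
At (57, 421): z = 12.1 − 229.8 + 702.76 = 485.1 m.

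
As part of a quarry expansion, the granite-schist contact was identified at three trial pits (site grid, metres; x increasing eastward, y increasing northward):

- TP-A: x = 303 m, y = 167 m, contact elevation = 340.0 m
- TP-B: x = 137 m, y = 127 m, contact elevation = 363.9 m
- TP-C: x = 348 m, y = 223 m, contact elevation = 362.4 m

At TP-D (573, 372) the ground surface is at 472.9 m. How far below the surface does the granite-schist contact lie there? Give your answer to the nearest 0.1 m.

82.3 m

Let the plane be z = a·x + b·y + c.
TP-B−TP-A: −166a − 40b = 23.9;  TP-C−TP-A: 45a + 56b = 22.4.
Solving gives a = −0.29808, b = 0.63953.
Then c = 340 − a·303 − b·167 = 323.52.
At (573, 372): z_contact = −170.80 + 237.90 + 323.52 = 390.62 m.
Depth below ground = 472.9 − 390.62 = 82.3 m.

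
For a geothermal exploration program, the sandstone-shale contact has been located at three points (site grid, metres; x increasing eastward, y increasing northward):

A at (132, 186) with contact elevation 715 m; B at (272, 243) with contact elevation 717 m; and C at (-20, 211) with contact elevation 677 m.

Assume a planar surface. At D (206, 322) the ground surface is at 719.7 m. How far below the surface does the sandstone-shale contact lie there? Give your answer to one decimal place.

Two edge vectors: A→B = (140, 57, 2), A→C = (-152, 25, -38).
Normal n = (A→B) × (A→C) = (-2216, 5016, 12164).
So ∂z/∂x = −n_x/n_z = 0.18218 and ∂z/∂y = −n_y/n_z = −0.41236.
Intercept c from A: 715 − 24.05 + 76.70 = 767.65.
At (206, 322): z_contact = 37.53 − 132.78 + 767.65 = 672.40 m.
Depth below ground = 719.7 − 672.40 = 47.3 m.

47.3 m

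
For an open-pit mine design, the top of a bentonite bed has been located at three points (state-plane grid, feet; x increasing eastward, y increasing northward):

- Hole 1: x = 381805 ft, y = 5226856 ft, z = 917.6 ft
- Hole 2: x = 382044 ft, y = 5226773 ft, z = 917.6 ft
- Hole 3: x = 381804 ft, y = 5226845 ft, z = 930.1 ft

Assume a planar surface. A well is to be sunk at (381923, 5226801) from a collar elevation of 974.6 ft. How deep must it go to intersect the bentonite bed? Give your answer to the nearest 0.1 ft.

41.6 ft

Two edge vectors: Hole 1→Hole 2 = (239, -83, 0), Hole 1→Hole 3 = (-1, -11, 12.5).
Normal n = (Hole 1→Hole 2) × (Hole 1→Hole 3) = (-1037.5, -2987.5, -2712).
So ∂z/∂x = −n_x/n_z = −0.382558997 and ∂z/∂y = −n_y/n_z = −1.101585546.
Intercept c from Hole 1: 917.6 + 146062.94 + 5757829.02 = 5904809.56.
At (381923, 5226801): z_contact = −146108.08 − 5757768.43 + 5904809.56 = 933.05 ft.
Depth below ground = 974.6 − 933.05 = 41.6 ft.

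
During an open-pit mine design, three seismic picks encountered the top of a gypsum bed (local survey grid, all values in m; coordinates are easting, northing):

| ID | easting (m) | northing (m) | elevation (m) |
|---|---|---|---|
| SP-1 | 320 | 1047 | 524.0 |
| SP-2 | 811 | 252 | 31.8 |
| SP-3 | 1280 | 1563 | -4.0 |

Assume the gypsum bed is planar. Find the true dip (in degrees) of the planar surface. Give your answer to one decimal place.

34.8°

Two edge vectors: SP-1→SP-2 = (491, -795, -492.2), SP-1→SP-3 = (960, 516, -528).
Normal n = (SP-1→SP-2) × (SP-1→SP-3) = (673735.2, -213264, 1016556).
So ∂z/∂easting = −n_x/n_z = −0.66276 and ∂z/∂northing = −n_y/n_z = 0.20979.
Gradient magnitude |∇z| = √(a² + b²) = √(0.43925 + 0.04401) = 0.69517.
True dip = arctan(0.69517) = 34.8°, dipping toward ESE (azimuth ≈ 108°).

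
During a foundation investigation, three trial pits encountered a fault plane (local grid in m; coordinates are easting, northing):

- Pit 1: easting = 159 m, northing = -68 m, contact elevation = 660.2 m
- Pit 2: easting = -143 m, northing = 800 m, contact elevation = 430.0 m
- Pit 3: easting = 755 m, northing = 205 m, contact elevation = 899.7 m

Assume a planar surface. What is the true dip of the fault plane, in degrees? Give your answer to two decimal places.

24.90°

Two edge vectors: Pit 1→Pit 2 = (-302, 868, -230.2), Pit 1→Pit 3 = (596, 273, 239.5).
Normal n = (Pit 1→Pit 2) × (Pit 1→Pit 3) = (270730.6, -64870.2, -599774).
So ∂z/∂easting = −n_x/n_z = 0.45139 and ∂z/∂northing = −n_y/n_z = −0.10816.
Gradient magnitude |∇z| = √(a² + b²) = √(0.20375 + 0.01170) = 0.46416.
True dip = arctan(0.46416) = 24.90°, dipping toward WNW (azimuth ≈ 283°).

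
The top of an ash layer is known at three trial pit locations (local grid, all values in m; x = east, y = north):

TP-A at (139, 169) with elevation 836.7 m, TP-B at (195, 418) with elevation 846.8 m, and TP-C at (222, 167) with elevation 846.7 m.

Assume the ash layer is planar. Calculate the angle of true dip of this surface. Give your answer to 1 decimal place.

Let the plane be z = a·x + b·y + c.
TP-B−TP-A: 56a + 249b = 10.1;  TP-C−TP-A: 83a − 2b = 10.
Solving gives a = 0.12080, b = 0.01339.
Gradient magnitude |∇z| = √(a² + b²) = √(0.01459 + 0.00018) = 0.12154.
True dip = arctan(0.12154) = 6.9°, dipping toward W (azimuth ≈ 264°).

6.9°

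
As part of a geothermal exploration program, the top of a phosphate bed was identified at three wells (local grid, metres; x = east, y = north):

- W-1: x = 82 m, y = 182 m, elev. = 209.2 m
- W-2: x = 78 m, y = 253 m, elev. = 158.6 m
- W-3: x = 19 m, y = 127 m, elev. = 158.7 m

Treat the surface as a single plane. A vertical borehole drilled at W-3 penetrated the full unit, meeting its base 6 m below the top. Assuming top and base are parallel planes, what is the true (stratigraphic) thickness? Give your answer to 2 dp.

3.33 m

Let the plane be z = a·x + b·y + c.
W-2−W-1: −4a + 71b = −50.6;  W-3−W-1: −63a − 55b = −50.5.
Solving gives a = 1.35702, b = −0.63622.
|∇z| = √(a²+b²) = 1.49876, so dip δ = arctan(1.49876) = 56.29°.
True thickness = vertical thickness × cos δ = 6 × cos 56.29° = 3.33 m.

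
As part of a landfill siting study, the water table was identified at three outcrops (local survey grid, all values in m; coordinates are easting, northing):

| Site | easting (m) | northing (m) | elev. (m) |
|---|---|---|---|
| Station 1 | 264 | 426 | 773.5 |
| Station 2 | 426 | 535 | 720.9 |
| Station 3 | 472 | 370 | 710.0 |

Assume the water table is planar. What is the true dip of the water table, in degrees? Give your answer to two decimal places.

Let the plane be z = a·easting + b·northing + c.
Station 2−Station 1: 162a + 109b = −52.6;  Station 3−Station 1: 208a − 56b = −63.5.
Solving gives a = −0.31083, b = −0.02060.
Gradient magnitude |∇z| = √(a² + b²) = √(0.09662 + 0.00042) = 0.31152.
True dip = arctan(0.31152) = 17.30°, dipping toward E (azimuth ≈ 086°).

17.30°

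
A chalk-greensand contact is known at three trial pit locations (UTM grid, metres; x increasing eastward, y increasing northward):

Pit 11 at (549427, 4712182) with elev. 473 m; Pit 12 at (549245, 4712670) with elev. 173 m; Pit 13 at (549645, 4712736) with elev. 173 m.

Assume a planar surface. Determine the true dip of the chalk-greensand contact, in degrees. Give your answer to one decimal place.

Let the plane be z = a·x + b·y + c.
Pit 12−Pit 11: −182a + 488b = −300;  Pit 13−Pit 11: 218a + 554b = −300.
Solving gives a = 0.09555, b = −0.57912.
Gradient magnitude |∇z| = √(a² + b²) = √(0.00913 + 0.33538) = 0.58695.
True dip = arctan(0.58695) = 30.4°, dipping toward N (azimuth ≈ 351°).

30.4°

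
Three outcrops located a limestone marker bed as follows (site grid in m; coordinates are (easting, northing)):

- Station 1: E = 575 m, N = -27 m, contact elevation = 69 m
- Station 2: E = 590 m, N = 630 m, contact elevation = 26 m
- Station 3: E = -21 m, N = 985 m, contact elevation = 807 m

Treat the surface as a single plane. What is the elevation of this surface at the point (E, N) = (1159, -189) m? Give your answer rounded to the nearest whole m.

-684 m

Let the plane be z = a·E + b·N + c.
Station 2−Station 1: 15a + 657b = −43;  Station 3−Station 1: −596a + 1012b = 738.
Solving gives a = −1.29903, b = −0.03579.
Then c = 69 − a·575 − b·-27 = 814.97.
At (1159, -189): z = −1505.6 + 6.8 + 814.97 = -683.8 m.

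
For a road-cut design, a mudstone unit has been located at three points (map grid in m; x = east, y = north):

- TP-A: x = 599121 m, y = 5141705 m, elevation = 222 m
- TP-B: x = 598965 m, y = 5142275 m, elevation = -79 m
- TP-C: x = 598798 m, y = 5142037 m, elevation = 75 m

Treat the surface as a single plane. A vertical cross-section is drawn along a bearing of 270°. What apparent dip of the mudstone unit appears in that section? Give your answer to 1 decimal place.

7.0°

Two edge vectors: TP-A→TP-B = (-156, 570, -301), TP-A→TP-C = (-323, 332, -147).
Normal n = (TP-A→TP-B) × (TP-A→TP-C) = (16142, 74291, 132318).
So ∂z/∂x = −n_x/n_z = −0.12199 and ∂z/∂y = −n_y/n_z = −0.56146.
Unit vector along 270° is (sin 270°, cos 270°) = (-1.0000, -0.0000).
Slope in that direction = a·(-1.0000) + b·(-0.0000) = 0.12199.
Apparent dip = arctan|0.12199| = 7.0° (true dip is 29.9°, so apparent ≤ true as expected).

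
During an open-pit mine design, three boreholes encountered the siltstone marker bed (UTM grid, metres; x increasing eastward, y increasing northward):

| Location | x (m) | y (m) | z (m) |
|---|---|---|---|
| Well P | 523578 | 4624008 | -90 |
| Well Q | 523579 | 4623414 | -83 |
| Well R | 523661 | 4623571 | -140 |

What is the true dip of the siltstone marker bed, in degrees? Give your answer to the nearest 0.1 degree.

33.8°

Two edge vectors: Well P→Well Q = (1, -594, 7), Well P→Well R = (83, -437, -50).
Normal n = (Well P→Well Q) × (Well P→Well R) = (32759, 631, 48865).
So ∂z/∂x = −n_x/n_z = −0.67040 and ∂z/∂y = −n_y/n_z = −0.01291.
Gradient magnitude |∇z| = √(a² + b²) = √(0.44943 + 0.00017) = 0.67052.
True dip = arctan(0.67052) = 33.8°, dipping toward E (azimuth ≈ 089°).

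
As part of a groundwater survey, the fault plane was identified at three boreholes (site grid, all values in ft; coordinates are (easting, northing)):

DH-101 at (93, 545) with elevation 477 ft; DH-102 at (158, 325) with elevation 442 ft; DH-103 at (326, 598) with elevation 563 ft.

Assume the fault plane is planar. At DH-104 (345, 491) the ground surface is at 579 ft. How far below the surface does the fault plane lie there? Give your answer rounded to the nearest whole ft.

Let the plane be z = a·E + b·N + c.
DH-102−DH-101: 65a − 220b = −35;  DH-103−DH-101: 233a + 53b = 86.
Solving gives a = 0.31195, b = 0.25126.
Then c = 477 − a·93 − b·545 = 311.05.
At (345, 491): z_contact = 107.6 + 123.4 + 311.05 = 542.0 ft.
Depth below ground = 579 − 542.0 = 37 ft.

37 ft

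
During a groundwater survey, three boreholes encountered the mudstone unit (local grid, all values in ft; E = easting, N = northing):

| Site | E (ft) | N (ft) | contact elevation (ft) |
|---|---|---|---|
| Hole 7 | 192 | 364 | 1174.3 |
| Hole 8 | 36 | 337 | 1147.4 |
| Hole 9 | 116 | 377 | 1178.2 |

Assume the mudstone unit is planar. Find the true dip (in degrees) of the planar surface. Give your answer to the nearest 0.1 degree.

Two edge vectors: Hole 7→Hole 8 = (-156, -27, -26.9), Hole 7→Hole 9 = (-76, 13, 3.9).
Normal n = (Hole 7→Hole 8) × (Hole 7→Hole 9) = (244.4, 2652.8, -4080).
So ∂z/∂E = −n_x/n_z = 0.05990 and ∂z/∂N = −n_y/n_z = 0.65020.
Gradient magnitude |∇z| = √(a² + b²) = √(0.00359 + 0.42275) = 0.65295.
True dip = arctan(0.65295) = 33.1°, dipping toward S (azimuth ≈ 185°).

33.1°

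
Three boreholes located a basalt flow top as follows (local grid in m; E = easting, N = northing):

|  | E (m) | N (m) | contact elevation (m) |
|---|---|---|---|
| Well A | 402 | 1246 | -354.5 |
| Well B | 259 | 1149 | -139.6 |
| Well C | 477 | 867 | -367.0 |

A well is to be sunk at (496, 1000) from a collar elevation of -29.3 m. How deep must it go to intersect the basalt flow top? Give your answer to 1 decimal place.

394.3 m

Two edge vectors: Well A→Well B = (-143, -97, 214.9), Well A→Well C = (75, -379, -12.5).
Normal n = (Well A→Well B) × (Well A→Well C) = (82659.6, 14330, 61472).
So ∂z/∂E = −n_x/n_z = −1.344671 and ∂z/∂N = −n_y/n_z = −0.233114.
Intercept c from Well A: -354.5 + 540.56 + 290.46 = 476.52.
At (496, 1000): z_contact = −666.96 − 233.11 + 476.52 = -423.55 m.
Depth below ground = -29.3 − (-423.55) = 394.3 m.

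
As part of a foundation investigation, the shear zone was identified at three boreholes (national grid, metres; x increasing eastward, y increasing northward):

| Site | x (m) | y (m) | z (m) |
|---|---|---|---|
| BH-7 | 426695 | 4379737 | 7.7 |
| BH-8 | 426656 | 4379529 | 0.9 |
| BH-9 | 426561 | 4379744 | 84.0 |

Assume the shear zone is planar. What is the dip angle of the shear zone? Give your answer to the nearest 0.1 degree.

30.1°

Two edge vectors: BH-7→BH-8 = (-39, -208, -6.8), BH-7→BH-9 = (-134, 7, 76.3).
Normal n = (BH-7→BH-8) × (BH-7→BH-9) = (-15822.8, 3886.9, -28145).
So ∂z/∂x = −n_x/n_z = −0.56219 and ∂z/∂y = −n_y/n_z = 0.13810.
Gradient magnitude |∇z| = √(a² + b²) = √(0.31606 + 0.01907) = 0.57890.
True dip = arctan(0.57890) = 30.1°, dipping toward ESE (azimuth ≈ 104°).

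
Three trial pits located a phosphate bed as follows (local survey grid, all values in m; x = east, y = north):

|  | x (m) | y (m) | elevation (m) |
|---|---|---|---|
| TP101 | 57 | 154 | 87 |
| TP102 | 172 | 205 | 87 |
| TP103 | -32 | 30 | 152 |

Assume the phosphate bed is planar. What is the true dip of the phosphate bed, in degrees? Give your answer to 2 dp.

Let the plane be z = a·x + b·y + c.
TP102−TP101: 115a + 51b = 0;  TP103−TP101: −89a − 124b = 65.
Solving gives a = 0.34101, b = −0.76895.
Gradient magnitude |∇z| = √(a² + b²) = √(0.11629 + 0.59129) = 0.84118.
True dip = arctan(0.84118) = 40.07°, dipping toward NNW (azimuth ≈ 336°).

40.07°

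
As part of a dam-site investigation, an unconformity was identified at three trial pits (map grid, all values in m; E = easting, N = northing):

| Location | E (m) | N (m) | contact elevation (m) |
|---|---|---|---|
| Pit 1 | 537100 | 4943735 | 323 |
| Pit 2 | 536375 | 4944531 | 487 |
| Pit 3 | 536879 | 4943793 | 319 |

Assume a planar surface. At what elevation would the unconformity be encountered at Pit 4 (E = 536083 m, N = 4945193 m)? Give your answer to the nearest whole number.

653 m

Two edge vectors: Pit 1→Pit 2 = (-725, 796, 164), Pit 1→Pit 3 = (-221, 58, -4).
Normal n = (Pit 1→Pit 2) × (Pit 1→Pit 3) = (-12696, -39144, 133866).
So ∂z/∂E = −n_x/n_z = 0.09484111 and ∂z/∂N = −n_y/n_z = 0.29241181.
Intercept c from Pit 1: 323 − 50939.16 − 1445606.52 = −1496222.68.
At (536083, 4945193): z = 50842.7 + 1446032.9 − 1496222.68 = 652.9 m.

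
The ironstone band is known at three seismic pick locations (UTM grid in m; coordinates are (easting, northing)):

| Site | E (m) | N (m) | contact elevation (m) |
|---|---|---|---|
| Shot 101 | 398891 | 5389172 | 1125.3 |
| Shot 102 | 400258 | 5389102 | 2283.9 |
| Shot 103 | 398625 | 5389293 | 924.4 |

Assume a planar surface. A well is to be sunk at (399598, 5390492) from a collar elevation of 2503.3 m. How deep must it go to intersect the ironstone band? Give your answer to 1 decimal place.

Two edge vectors: Shot 101→Shot 102 = (1367, -70, 1158.6), Shot 101→Shot 103 = (-266, 121, -200.9).
Normal n = (Shot 101→Shot 102) × (Shot 101→Shot 103) = (-126127.6, -33557.3, 146787).
So ∂z/∂E = −n_x/n_z = 0.859255929 and ∂z/∂N = −n_y/n_z = 0.228612207.
Intercept c from Shot 101: 1125.3 − 342749.46 − 1232030.50 = −1573654.66.
At (399598, 5390492): z_contact = 343356.95 + 1232332.27 − 1573654.66 = 2034.56 m.
Depth below ground = 2503.3 − 2034.56 = 468.7 m.

468.7 m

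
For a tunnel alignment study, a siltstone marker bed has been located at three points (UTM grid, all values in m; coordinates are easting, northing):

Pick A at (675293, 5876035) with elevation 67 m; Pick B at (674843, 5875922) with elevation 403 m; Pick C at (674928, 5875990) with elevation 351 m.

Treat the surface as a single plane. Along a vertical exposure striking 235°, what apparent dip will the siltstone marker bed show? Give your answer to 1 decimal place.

27.5°

Let the plane be z = a·easting + b·northing + c.
Pick B−Pick A: −450a − 113b = 336;  Pick C−Pick A: −365a − 45b = 284.
Solving gives a = −0.80838, b = 0.24577.
Unit vector along 235° is (sin 235°, cos 235°) = (-0.8192, -0.5736).
Slope in that direction = a·(-0.8192) + b·(-0.5736) = 0.52122.
Apparent dip = arctan|0.52122| = 27.5° (true dip is 40.2°, so apparent ≤ true as expected).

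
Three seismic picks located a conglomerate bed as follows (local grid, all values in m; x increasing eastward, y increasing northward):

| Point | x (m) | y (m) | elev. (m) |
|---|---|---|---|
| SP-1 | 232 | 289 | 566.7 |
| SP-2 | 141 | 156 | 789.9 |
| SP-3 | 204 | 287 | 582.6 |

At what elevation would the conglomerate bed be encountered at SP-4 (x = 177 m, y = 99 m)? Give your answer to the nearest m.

850 m

Let the plane be z = a·x + b·y + c.
SP-2−SP-1: −91a − 133b = 223.2;  SP-3−SP-1: −28a − 2b = 15.9.
Solving gives a = −0.47101, b = −1.35593.
Then c = 566.7 − a·232 − b·289 = 1067.84.
At (177, 99): z = −83.4 − 134.2 + 1067.84 = 850.2 m.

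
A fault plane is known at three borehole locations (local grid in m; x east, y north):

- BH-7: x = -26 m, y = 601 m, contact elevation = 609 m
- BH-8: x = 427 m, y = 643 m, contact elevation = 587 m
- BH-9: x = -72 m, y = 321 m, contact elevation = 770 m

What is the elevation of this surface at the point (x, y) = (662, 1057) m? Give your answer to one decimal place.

Two edge vectors: BH-7→BH-8 = (453, 42, -22), BH-7→BH-9 = (-46, -280, 161).
Normal n = (BH-7→BH-8) × (BH-7→BH-9) = (602, -71921, -124908).
So ∂z/∂x = −n_x/n_z = 0.004820 and ∂z/∂y = −n_y/n_z = −0.575792.
Intercept c from BH-7: 609 + 0.13 + 346.05 = 955.18.
At (662, 1057): z = 3.2 − 608.6 + 955.18 = 349.8 m.

349.8 m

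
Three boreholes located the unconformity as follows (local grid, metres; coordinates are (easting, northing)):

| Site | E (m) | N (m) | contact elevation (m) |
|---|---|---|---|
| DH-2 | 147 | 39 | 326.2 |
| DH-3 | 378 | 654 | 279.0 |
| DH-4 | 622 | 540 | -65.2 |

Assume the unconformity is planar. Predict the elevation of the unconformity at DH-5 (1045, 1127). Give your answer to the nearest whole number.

Let the plane be z = a·E + b·N + c.
DH-3−DH-2: 231a + 615b = −47.2;  DH-4−DH-2: 475a + 501b = −391.4.
Solving gives a = −1.23056, b = 0.38546.
Then c = 326.2 − a·147 − b·39 = 492.06.
At (1045, 1127): z = −1285.9 + 434.4 + 492.06 = -359.5 m.

-359 m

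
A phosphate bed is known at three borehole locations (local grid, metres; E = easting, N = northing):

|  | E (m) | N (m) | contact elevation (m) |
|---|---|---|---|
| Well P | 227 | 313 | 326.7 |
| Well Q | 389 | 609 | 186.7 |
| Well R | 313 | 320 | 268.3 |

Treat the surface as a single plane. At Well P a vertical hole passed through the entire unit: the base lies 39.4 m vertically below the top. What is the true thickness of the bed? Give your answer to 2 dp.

Let the plane be z = a·E + b·N + c.
Well Q−Well P: 162a + 296b = −140;  Well R−Well P: 86a + 7b = −58.4.
Solving gives a = −0.67044, b = −0.10604.
|∇z| = √(a²+b²) = 0.67877, so dip δ = arctan(0.67877) = 34.17°.
True thickness = vertical thickness × cos δ = 39.4 × cos 34.17° = 32.60 m.

32.60 m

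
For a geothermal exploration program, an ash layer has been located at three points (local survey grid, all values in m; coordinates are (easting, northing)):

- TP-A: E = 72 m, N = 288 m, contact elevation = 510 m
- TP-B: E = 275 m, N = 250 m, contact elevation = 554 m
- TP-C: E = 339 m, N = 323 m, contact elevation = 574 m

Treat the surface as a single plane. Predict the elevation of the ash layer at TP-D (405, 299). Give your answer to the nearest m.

Two edge vectors: TP-A→TP-B = (203, -38, 44), TP-A→TP-C = (267, 35, 64).
Normal n = (TP-A→TP-B) × (TP-A→TP-C) = (-3972, -1244, 17251).
So ∂z/∂E = −n_x/n_z = 0.23025 and ∂z/∂N = −n_y/n_z = 0.07211.
Intercept c from TP-A: 510 − 16.58 − 20.77 = 472.65.
At (405, 299): z = 93.3 + 21.6 + 472.65 = 587.5 m.

587 m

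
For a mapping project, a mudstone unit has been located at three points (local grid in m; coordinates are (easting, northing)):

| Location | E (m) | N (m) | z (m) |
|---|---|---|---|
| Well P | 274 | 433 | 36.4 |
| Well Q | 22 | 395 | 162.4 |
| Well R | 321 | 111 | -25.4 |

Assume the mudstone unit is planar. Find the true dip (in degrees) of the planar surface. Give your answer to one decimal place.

Let the plane be z = a·E + b·N + c.
Well Q−Well P: −252a − 38b = 126;  Well R−Well P: 47a − 322b = −61.8.
Solving gives a = −0.51755, b = 0.11638.
Gradient magnitude |∇z| = √(a² + b²) = √(0.26786 + 0.01354) = 0.53047.
True dip = arctan(0.53047) = 27.9°, dipping toward ESE (azimuth ≈ 103°).

27.9°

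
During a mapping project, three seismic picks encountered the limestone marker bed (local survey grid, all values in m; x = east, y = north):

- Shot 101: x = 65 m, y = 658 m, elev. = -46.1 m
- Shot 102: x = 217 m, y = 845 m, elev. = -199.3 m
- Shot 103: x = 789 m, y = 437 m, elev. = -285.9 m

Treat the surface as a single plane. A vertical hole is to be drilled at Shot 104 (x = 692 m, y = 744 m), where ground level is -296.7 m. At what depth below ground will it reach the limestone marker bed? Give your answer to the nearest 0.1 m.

79.3 m

Let the plane be z = a·x + b·y + c.
Shot 102−Shot 101: 152a + 187b = −153.2;  Shot 103−Shot 101: 724a − 221b = −239.8.
Solving gives a = −0.46573, b = −0.44069.
Then c = -46.1 − a·65 − b·658 = 274.14.
At (692, 744): z_contact = −322.29 − 327.87 + 274.14 = -376.01 m.
Depth below ground = -296.7 − (-376.01) = 79.3 m.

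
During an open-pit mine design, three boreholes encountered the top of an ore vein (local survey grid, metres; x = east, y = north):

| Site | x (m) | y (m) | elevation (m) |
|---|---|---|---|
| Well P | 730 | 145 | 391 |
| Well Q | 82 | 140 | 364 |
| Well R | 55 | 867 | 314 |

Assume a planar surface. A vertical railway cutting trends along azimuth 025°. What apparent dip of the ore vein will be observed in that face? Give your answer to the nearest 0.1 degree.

Two edge vectors: Well P→Well Q = (-648, -5, -27), Well P→Well R = (-675, 722, -77).
Normal n = (Well P→Well Q) × (Well P→Well R) = (19879, -31671, -471231).
So ∂z/∂x = −n_x/n_z = 0.04219 and ∂z/∂y = −n_y/n_z = −0.06721.
Unit vector along 025° is (sin 25°, cos 25°) = (0.4226, 0.9063).
Slope in that direction = a·(0.4226) + b·(0.9063) = −0.04308.
Apparent dip = arctan|0.04308| = 2.5° (true dip is 4.5°, so apparent ≤ true as expected).

2.5°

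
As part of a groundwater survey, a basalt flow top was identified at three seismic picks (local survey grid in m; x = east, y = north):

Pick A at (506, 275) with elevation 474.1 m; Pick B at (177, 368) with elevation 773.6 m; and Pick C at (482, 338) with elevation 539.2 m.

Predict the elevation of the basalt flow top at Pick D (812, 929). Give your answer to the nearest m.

765 m

Let the plane be z = a·x + b·y + c.
Pick B−Pick A: −329a + 93b = 299.5;  Pick C−Pick A: −24a + 63b = 65.1.
Solving gives a = −0.69285, b = 0.76939.
Then c = 474.1 − a·506 − b·275 = 613.10.
At (812, 929): z = −562.6 + 714.8 + 613.10 = 765.3 m.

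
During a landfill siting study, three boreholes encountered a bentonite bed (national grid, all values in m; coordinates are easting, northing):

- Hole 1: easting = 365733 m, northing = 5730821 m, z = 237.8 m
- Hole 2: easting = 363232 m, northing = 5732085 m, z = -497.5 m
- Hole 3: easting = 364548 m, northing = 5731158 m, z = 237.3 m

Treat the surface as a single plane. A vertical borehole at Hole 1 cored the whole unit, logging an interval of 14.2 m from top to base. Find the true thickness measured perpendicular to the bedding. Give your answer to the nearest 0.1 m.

Let the plane be z = a·easting + b·northing + c.
Hole 2−Hole 1: −2501a + 1264b = −735.3;  Hole 3−Hole 1: −1185a + 337b = −0.5.
Solving gives a = −0.37735, b = −1.32836.
|∇z| = √(a²+b²) = 1.38092, so dip δ = arctan(1.38092) = 54.09°.
True thickness = vertical thickness × cos δ = 14.2 × cos 54.09° = 8.3 m.

8.3 m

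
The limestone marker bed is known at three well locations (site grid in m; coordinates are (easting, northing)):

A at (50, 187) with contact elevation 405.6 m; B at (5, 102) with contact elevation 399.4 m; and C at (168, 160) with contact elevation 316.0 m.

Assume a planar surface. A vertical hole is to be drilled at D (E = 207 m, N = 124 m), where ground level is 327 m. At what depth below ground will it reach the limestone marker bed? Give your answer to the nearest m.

52 m

Two edge vectors: A→B = (-45, -85, -6.2), A→C = (118, -27, -89.6).
Normal n = (A→B) × (A→C) = (7448.6, -4763.6, 11245).
So ∂z/∂E = −n_x/n_z = −0.66239 and ∂z/∂N = −n_y/n_z = 0.42362.
Intercept c from A: 405.6 + 33.12 − 79.22 = 359.50.
At (207, 124): z_contact = −137.1 + 52.5 + 359.50 = 274.9 m.
Depth below ground = 327 − 274.9 = 52 m.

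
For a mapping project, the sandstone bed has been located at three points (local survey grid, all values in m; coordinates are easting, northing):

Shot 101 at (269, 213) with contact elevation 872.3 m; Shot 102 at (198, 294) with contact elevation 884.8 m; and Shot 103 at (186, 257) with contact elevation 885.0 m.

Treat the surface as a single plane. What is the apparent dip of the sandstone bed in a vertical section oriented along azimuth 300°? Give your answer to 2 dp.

7.64°

Let the plane be z = a·easting + b·northing + c.
Shot 102−Shot 101: −71a + 81b = 12.5;  Shot 103−Shot 101: −83a + 44b = 12.7.
Solving gives a = −0.13301, b = 0.03773.
Unit vector along 300° is (sin 300°, cos 300°) = (-0.8660, 0.5000).
Slope in that direction = a·(-0.8660) + b·(0.5000) = 0.13406.
Apparent dip = arctan|0.13406| = 7.64° (true dip is 7.9°, so apparent ≤ true as expected).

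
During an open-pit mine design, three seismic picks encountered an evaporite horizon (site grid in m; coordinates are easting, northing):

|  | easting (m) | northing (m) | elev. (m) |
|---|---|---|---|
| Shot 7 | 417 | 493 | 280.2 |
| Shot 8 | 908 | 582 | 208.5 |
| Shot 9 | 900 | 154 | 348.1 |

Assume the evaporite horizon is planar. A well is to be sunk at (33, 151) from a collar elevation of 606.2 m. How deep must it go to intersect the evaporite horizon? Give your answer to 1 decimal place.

181.5 m

Let the plane be z = a·easting + b·northing + c.
Shot 8−Shot 7: 491a + 89b = −71.7;  Shot 9−Shot 7: 483a − 339b = 67.9.
Solving gives a = −0.08720, b = −0.32454.
Then c = 280.2 − a·417 − b·493 = 476.56.
At (33, 151): z_contact = −2.88 − 49.01 + 476.56 = 424.68 m.
Depth below ground = 606.2 − 424.68 = 181.5 m.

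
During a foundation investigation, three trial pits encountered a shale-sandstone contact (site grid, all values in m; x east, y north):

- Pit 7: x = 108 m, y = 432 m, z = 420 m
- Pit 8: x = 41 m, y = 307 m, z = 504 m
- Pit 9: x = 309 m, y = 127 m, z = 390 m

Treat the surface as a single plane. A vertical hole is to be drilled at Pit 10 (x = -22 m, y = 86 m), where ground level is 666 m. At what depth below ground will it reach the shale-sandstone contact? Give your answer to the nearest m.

Two edge vectors: Pit 7→Pit 8 = (-67, -125, 84), Pit 7→Pit 9 = (201, -305, -30).
Normal n = (Pit 7→Pit 8) × (Pit 7→Pit 9) = (29370, 14874, 45560).
So ∂z/∂x = −n_x/n_z = −0.64464 and ∂z/∂y = −n_y/n_z = −0.32647.
Intercept c from Pit 7: 420 + 69.62 + 141.04 = 630.66.
At (-22, 86): z_contact = 14.2 − 28.1 + 630.66 = 616.8 m.
Depth below ground = 666 − 616.8 = 49 m.

49 m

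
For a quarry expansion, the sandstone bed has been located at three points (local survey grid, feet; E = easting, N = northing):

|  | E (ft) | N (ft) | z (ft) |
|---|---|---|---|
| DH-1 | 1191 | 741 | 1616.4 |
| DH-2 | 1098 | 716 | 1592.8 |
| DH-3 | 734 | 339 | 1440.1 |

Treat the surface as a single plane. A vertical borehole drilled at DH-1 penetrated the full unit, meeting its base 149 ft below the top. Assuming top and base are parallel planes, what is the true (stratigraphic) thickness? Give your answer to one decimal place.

Let the plane be z = a·E + b·N + c.
DH-2−DH-1: −93a − 25b = −23.6;  DH-3−DH-1: −457a − 402b = −176.3.
Solving gives a = 0.19567, b = 0.21612.
|∇z| = √(a²+b²) = 0.29154, so dip δ = arctan(0.29154) = 16.25°.
True thickness = vertical thickness × cos δ = 149 × cos 16.25° = 143.0 ft.

143.0 ft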